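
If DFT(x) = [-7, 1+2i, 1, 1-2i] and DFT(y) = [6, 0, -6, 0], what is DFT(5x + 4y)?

By linearity: DFT(5x + 4y) = 5·DFT(x) + 4·DFT(y)
= 5·[-7, 1+2i, 1, 1-2i] + 4·[6, 0, -6, 0]

Computing element-wise:
Z[0] = 5·(-7) + 4·(6) = -11
Z[1] = 5·(1+2i) + 4·(0) = 5+10i
Z[2] = 5·(1) + 4·(-6) = -19
Z[3] = 5·(1-2i) + 4·(0) = 5-10i

DFT(5x + 4y) = 5·X + 4·Y = [-11, 5+10i, -19, 5-10i]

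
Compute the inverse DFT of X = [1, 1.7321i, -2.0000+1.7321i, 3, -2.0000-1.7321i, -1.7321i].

x[n] = (1/6) Σ(k=0 to 5) X[k] · e^(2πikn/6)

Computing each x[n]:
x[0] = 0
x[1] = -1
x[2] = 1
x[3] = -1
x[4] = 1
x[5] = 1

x = [0, -1, 1, -1, 1, 1]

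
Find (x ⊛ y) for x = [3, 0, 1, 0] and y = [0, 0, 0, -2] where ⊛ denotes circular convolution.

(x ⊛ y)[n] = Σ(m=0 to 3) x[m] · y[(n-m) mod 4]

Computing each output sample:
(x ⊛ y)[0] = 0
(x ⊛ y)[1] = -2
(x ⊛ y)[2] = 0
(x ⊛ y)[3] = -6

x ⊛ y = [0, -2, 0, -6]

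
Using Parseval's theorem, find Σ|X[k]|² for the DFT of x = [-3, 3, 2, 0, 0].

Parseval: Σ|x[n]|² = (1/N)Σ|X[k]|², so Σ|X[k]|² = N·Σ|x[n]|² = 5·22.0000

Σ|X[k]|² = N·Σ|x[n]|² = 5·22.0000 = 110.0000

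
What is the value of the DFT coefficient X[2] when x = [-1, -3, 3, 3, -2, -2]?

X[2] = Σ(n=0 to 5) x[n] · ω_6^(2n) where ω_6 = e^(-2πi/6)
= (-1)·ω_6^0 + (-3)·ω_6^2 + (3)·ω_6^4 + (3)·ω_6^6 + (-2)·ω_6^8 + (-2)·ω_6^10

X[2] = 4.0000+5.1962i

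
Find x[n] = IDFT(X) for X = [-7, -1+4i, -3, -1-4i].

x[n] = (1/4) Σ(k=0 to 3) X[k] · e^(2πikn/4)

Computing each x[n]:
x[0] = -3
x[1] = -3
x[2] = -2
x[3] = 1

x = [-3, -3, -2, 1]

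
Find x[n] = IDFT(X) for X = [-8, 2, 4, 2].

x[n] = (1/4) Σ(k=0 to 3) X[k] · e^(2πikn/4)

Computing each x[n]:
x[0] = 0
x[1] = -3
x[2] = -2
x[3] = -3

x = [0, -3, -2, -3]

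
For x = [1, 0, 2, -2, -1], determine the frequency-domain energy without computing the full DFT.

Parseval: Σ|x[n]|² = (1/N)Σ|X[k]|², so Σ|X[k]|² = N·Σ|x[n]|² = 5·10.0000

Σ|X[k]|² = N·Σ|x[n]|² = 5·10.0000 = 50.0000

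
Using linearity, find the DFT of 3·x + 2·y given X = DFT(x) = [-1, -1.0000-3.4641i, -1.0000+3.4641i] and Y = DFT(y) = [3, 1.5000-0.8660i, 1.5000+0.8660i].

By linearity: DFT(3x + 2y) = 3·DFT(x) + 2·DFT(y)
= 3·[-1, -1.0000-3.4641i, -1.0000+3.4641i] + 2·[3, 1.5000-0.8660i, 1.5000+0.8660i]

Computing element-wise:
Z[0] = 3·(-1) + 2·(3) = 3
Z[1] = 3·(-1.0000-3.4641i) + 2·(1.5000-0.8660i) = -12.1243i
Z[2] = 3·(-1.0000+3.4641i) + 2·(1.5000+0.8660i) = 12.1243i

DFT(3x + 2y) = 3·X + 2·Y = [3, -12.1243i, 12.1243i]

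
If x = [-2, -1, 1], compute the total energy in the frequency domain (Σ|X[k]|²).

Parseval: Σ|x[n]|² = (1/N)Σ|X[k]|², so Σ|X[k]|² = N·Σ|x[n]|² = 3·6.0000

Σ|X[k]|² = N·Σ|x[n]|² = 3·6.0000 = 18.0000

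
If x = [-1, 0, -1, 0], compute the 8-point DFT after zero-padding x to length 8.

Original 4-point DFT: [-2, 0, -2, 0]
Zero-padded 8-point DFT provides frequency interpolation.

DFT_8([x, 0, ...]) = [-2, -1+1i, 0, -1-1i, -2, -1+1i, 0, -1-1i]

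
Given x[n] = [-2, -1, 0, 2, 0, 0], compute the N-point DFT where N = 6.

X[k] = Σ(n=0 to 5) x[n] · ω_6^(nk)
where ω_6 = e^(-2πi/6)

Computing each X[k]:
X[0] = -1
X[1] = -4.5000+0.8660i
X[2] = 0.5000+0.8660i
X[3] = -3
X[4] = 0.5000-0.8660i
X[5] = -4.5000-0.8660i

X = [-1, -4.5000+0.8660i, 0.5000+0.8660i, -3, 0.5000-0.8660i, -4.5000-0.8660i]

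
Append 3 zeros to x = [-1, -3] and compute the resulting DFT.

Original 2-point DFT: [-4, 2]
Zero-padded 5-point DFT provides frequency interpolation.

DFT_5([x, 0, ...]) = [-4, -1.9271+2.8532i, 1.4271+1.7634i, 1.4271-1.7634i, -1.9271-2.8532i]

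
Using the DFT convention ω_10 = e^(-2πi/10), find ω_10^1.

ω_10^1 = e^(-2πi·1/10)
= cos(-2π·1/10) + i·sin(-2π·1/10)
= cos(-2π/10) + i·sin(-2π/10)

ω_10^1 = cos(-2π/10) + i·sin(-2π/10) = 0.8090-0.5878i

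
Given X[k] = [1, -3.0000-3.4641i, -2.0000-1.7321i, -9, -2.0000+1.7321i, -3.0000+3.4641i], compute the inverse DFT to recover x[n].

x[n] = (1/6) Σ(k=0 to 5) X[k] · e^(2πikn/6)

Computing each x[n]:
x[0] = -3
x[1] = 3
x[2] = 0
x[3] = 2
x[4] = -1
x[5] = 0

x = [-3, 3, 0, 2, -1, 0]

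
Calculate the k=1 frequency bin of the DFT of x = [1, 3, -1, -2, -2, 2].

X[1] = Σ(n=0 to 5) x[n] · ω_6^(1n) where ω_6 = e^(-2πi/6)
= (1)·ω_6^0 + (3)·ω_6^1 + (-1)·ω_6^2 + (-2)·ω_6^3 + (-2)·ω_6^4 + (2)·ω_6^5

X[1] = 7.0000-1.7321i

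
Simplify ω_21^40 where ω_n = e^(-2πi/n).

Since ω_21^21 = 1, powers reduce modulo 21.
40 mod 21 = 19
So ω_21^40 = ω_21^19 = e^(-2πi·19/21)

ω_21^40 = ω_21^19 = 0.8262+0.5633i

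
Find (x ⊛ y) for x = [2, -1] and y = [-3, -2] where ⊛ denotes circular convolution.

(x ⊛ y)[n] = Σ(m=0 to 1) x[m] · y[(n-m) mod 2]

Computing each output sample:
(x ⊛ y)[0] = -4
(x ⊛ y)[1] = -1

x ⊛ y = [-4, -1]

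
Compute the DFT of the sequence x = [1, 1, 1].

X[k] = Σ(n=0 to 2) x[n] · ω_3^(nk)
where ω_3 = e^(-2πi/3)

Computing each X[k]:
X[0] = 3
X[1] = 0
X[2] = 0

X = [3, 0, 0]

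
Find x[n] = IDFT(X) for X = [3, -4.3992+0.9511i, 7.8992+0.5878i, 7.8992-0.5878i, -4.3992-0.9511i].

x[n] = (1/5) Σ(k=0 to 4) X[k] · e^(2πikn/5)

Computing each x[n]:
x[0] = 2
x[1] = -3
x[2] = 3
x[3] = 3
x[4] = -2

x = [2, -3, 3, 3, -2]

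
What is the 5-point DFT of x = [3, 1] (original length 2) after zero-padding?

Original 2-point DFT: [4, 2]
Zero-padded 5-point DFT provides frequency interpolation.

DFT_5([x, 0, ...]) = [4, 3.3090-0.9511i, 2.1910-0.5878i, 2.1910+0.5878i, 3.3090+0.9511i]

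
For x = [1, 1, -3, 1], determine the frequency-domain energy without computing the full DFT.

Parseval: Σ|x[n]|² = (1/N)Σ|X[k]|², so Σ|X[k]|² = N·Σ|x[n]|² = 4·12.0000

Σ|X[k]|² = N·Σ|x[n]|² = 4·12.0000 = 48.0000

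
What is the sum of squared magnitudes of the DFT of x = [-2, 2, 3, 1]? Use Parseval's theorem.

Parseval: Σ|x[n]|² = (1/N)Σ|X[k]|², so Σ|X[k]|² = N·Σ|x[n]|² = 4·18.0000

Σ|X[k]|² = N·Σ|x[n]|² = 4·18.0000 = 72.0000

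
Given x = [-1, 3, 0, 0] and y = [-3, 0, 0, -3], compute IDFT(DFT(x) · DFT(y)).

(x ⊛ y)[n] = Σ(m=0 to 3) x[m] · y[(n-m) mod 4]

Computing each output sample:
(x ⊛ y)[0] = -6
(x ⊛ y)[1] = -9
(x ⊛ y)[2] = 0
(x ⊛ y)[3] = 3

x ⊛ y = [-6, -9, 0, 3]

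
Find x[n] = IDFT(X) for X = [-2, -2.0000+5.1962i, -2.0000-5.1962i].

x[n] = (1/3) Σ(k=0 to 2) X[k] · e^(2πikn/3)

Computing each x[n]:
x[0] = -2
x[1] = -3
x[2] = 3

x = [-2, -3, 3]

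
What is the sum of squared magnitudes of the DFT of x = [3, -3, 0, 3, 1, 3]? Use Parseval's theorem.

Parseval: Σ|x[n]|² = (1/N)Σ|X[k]|², so Σ|X[k]|² = N·Σ|x[n]|² = 6·37.0000

Σ|X[k]|² = N·Σ|x[n]|² = 6·37.0000 = 222.0000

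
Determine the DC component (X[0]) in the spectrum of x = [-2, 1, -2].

X[0] = Σ(n=0 to 2) x[n] · ω_3^0 = Σ x[n]
= (-2) + (1) + (-2)

X[0] = -3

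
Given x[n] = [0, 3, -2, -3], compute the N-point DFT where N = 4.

X[k] = Σ(n=0 to 3) x[n] · ω_4^(nk)
where ω_4 = e^(-2πi/4)

Computing each X[k]:
X[0] = -2
X[1] = 2-6i
X[2] = -2
X[3] = 2+6i

X = [-2, 2-6i, -2, 2+6i]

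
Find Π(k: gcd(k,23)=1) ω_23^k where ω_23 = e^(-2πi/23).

The primitive 23rd roots of unity are ω_23^k for k coprime to 23: k ∈ {1, 2, 3, 4, 5, 6, 7, 8, 9, 10, 11, 12, 13, 14, 15, 16, 17, 18, 19, 20, 21, 22}
Their product equals the constant term of the cyclotomic polynomial Φ_23(x) up to sign.
For n ≥ 3, the product of all primitive nth roots of unity is 1. (For n=1 it is 1; for n=2 it is -1.)

1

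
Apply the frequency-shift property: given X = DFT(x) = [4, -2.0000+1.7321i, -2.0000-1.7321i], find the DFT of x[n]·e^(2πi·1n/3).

Modulation property: DFT(ω_3^(-1n)·x[n]) = X[(k-1) mod 3], so circularly shift X by 1 positions.

X[k-1] = [-2.0000-1.7321i, 4, -2.0000+1.7321i]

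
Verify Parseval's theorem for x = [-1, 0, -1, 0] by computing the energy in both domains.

Time domain:
Σ|x[n]|² = |-1|² + |0|² + |-1|² + |0|² = 2.0000

Frequency domain:
(1/4)Σ|X[k]|² = (1/4)(|-2|² + |0|² + |-2|² + |0|²) = (1/4)·8.0000 = 2.0000

Both sides agree, confirming Parseval's theorem.

Σ|x[n]|² = (1/N)Σ|X[k]|² = 2.0000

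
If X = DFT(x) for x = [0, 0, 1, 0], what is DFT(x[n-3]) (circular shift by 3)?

Time shift by 3: X_shifted[k] = ω_4^(3k) · X[k]
Shifted x = [0, 1, 0, 0]

DFT(x[n-3]) = [1, -1i, -1, 1i]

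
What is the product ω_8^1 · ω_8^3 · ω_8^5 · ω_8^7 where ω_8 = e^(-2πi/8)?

The primitive 8th roots of unity are ω_8^k for k coprime to 8: k ∈ {1, 3, 5, 7}
Their product equals the constant term of the cyclotomic polynomial Φ_8(x) up to sign.
For n ≥ 3, the product of all primitive nth roots of unity is 1. (For n=1 it is 1; for n=2 it is -1.)

1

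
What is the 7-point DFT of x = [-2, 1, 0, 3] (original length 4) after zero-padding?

Original 4-point DFT: [2, -2+2i, -6, -2-2i]
Zero-padded 7-point DFT provides frequency interpolation.

DFT_7([x, 0, ...]) = [2, -4.0794-2.0835i, -0.3521+1.3706i, -3.5685-3.3587i, -3.5685+3.3587i, -0.3521-1.3706i, -4.0794+2.0835i]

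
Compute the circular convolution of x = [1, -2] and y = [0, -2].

(x ⊛ y)[n] = Σ(m=0 to 1) x[m] · y[(n-m) mod 2]

Computing each output sample:
(x ⊛ y)[0] = 4
(x ⊛ y)[1] = -2

x ⊛ y = [4, -2]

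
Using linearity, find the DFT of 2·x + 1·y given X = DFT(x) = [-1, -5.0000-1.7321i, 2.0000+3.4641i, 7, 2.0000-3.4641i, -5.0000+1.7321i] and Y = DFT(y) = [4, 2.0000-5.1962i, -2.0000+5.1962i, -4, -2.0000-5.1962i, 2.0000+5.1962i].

By linearity: DFT(2x + 1y) = 2·DFT(x) + 1·DFT(y)
= 2·[-1, -5.0000-1.7321i, 2.0000+3.4641i, 7, 2.0000-3.4641i, -5.0000+1.7321i] + 1·[4, 2.0000-5.1962i, -2.0000+5.1962i, -4, -2.0000-5.1962i, 2.0000+5.1962i]

Computing element-wise:
Z[0] = 2·(-1) + 1·(4) = 2
Z[1] = 2·(-5.0000-1.7321i) + 1·(2.0000-5.1962i) = -8.0000-8.6604i
Z[2] = 2·(2.0000+3.4641i) + 1·(-2.0000+5.1962i) = 2.0000+12.1244i
Z[3] = 2·(7) + 1·(-4) = 10
Z[4] = 2·(2.0000-3.4641i) + 1·(-2.0000-5.1962i) = 2.0000-12.1244i
Z[5] = 2·(-5.0000+1.7321i) + 1·(2.0000+5.1962i) = -8.0000+8.6604i

DFT(2x + 1y) = 2·X + 1·Y = [2, -8.0000-8.6604i, 2.0000+12.1244i, 10, 2.0000-12.1244i, -8.0000+8.6604i]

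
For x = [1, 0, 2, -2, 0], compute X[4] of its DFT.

X[4] = Σ(n=0 to 4) x[n] · ω_5^(4n) where ω_5 = e^(-2πi/5)
= (1)·ω_5^0 + (0)·ω_5^4 + (2)·ω_5^8 + (-2)·ω_5^12 + (0)·ω_5^16

X[4] = 1.0000+2.3511i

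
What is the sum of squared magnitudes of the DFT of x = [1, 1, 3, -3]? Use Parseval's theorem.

Parseval: Σ|x[n]|² = (1/N)Σ|X[k]|², so Σ|X[k]|² = N·Σ|x[n]|² = 4·20.0000

Σ|X[k]|² = N·Σ|x[n]|² = 4·20.0000 = 80.0000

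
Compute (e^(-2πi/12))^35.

Since ω_12^12 = 1, powers reduce modulo 12.
35 mod 12 = 11
So ω_12^35 = ω_12^11 = e^(-2πi·11/12)

ω_12^35 = ω_12^11 = 0.8660+0.5000i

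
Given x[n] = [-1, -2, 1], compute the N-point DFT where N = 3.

X[k] = Σ(n=0 to 2) x[n] · ω_3^(nk)
where ω_3 = e^(-2πi/3)

Computing each X[k]:
X[0] = -2
X[1] = -0.5000+2.5981i
X[2] = -0.5000-2.5981i

X = [-2, -0.5000+2.5981i, -0.5000-2.5981i]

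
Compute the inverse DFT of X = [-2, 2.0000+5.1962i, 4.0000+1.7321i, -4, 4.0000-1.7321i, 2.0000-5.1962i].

x[n] = (1/6) Σ(k=0 to 5) X[k] · e^(2πikn/6)

Computing each x[n]:
x[0] = 1
x[1] = -2
x[2] = -3
x[3] = 1
x[4] = -1
x[5] = 2

x = [1, -2, -3, 1, -1, 2]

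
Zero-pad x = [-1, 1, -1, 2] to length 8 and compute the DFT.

Original 4-point DFT: [1, 1i, -5, -1i]
Zero-padded 8-point DFT provides frequency interpolation.

DFT_8([x, 0, ...]) = [1, -1.7071-1.1213i, 1i, -0.2929-3.1213i, -5, -0.2929+3.1213i, -1i, -1.7071+1.1213i]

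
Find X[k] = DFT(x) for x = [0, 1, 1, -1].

X[k] = Σ(n=0 to 3) x[n] · ω_4^(nk)
where ω_4 = e^(-2πi/4)

Computing each X[k]:
X[0] = 1
X[1] = -1-2i
X[2] = 1
X[3] = -1+2i

X = [1, -1-2i, 1, -1+2i]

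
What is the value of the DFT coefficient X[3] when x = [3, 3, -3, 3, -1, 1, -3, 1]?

X[3] = Σ(n=0 to 7) x[n] · ω_8^(3n) where ω_8 = e^(-2πi/8)
= (3)·ω_8^0 + (3)·ω_8^3 + (-3)·ω_8^6 + (3)·ω_8^9 + (-1)·ω_8^12 + (1)·ω_8^15 + (-3)·ω_8^18 + (1)·ω_8^21

X[3] = 4.0000-2.8284i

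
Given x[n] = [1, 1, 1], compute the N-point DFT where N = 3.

X[k] = Σ(n=0 to 2) x[n] · ω_3^(nk)
where ω_3 = e^(-2πi/3)

Computing each X[k]:
X[0] = 3
X[1] = 0
X[2] = 0

X = [3, 0, 0]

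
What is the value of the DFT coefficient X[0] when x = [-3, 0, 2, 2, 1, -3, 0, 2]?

X[0] = Σ(n=0 to 7) x[n] · ω_8^0 = Σ x[n]
= (-3) + (0) + (2) + (2) + (1) + (-3) + (0) + (2)

X[0] = 1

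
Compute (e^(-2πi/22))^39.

Since ω_22^22 = 1, powers reduce modulo 22.
39 mod 22 = 17
So ω_22^39 = ω_22^17 = e^(-2πi·17/22)

ω_22^39 = ω_22^17 = 0.1423+0.9898i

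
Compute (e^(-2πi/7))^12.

Since ω_7^7 = 1, powers reduce modulo 7.
12 mod 7 = 5
So ω_7^12 = ω_7^5 = e^(-2πi·5/7)

ω_7^12 = ω_7^5 = -0.2225+0.9749i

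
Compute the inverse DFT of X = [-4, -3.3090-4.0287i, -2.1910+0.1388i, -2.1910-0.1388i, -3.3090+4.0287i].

x[n] = (1/5) Σ(k=0 to 4) X[k] · e^(2πikn/5)

Computing each x[n]:
x[0] = -3
x[1] = 1
x[2] = 1
x[3] = -1
x[4] = -2

x = [-3, 1, 1, -1, -2]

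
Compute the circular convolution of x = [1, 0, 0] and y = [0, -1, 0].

(x ⊛ y)[n] = Σ(m=0 to 2) x[m] · y[(n-m) mod 3]

Computing each output sample:
(x ⊛ y)[0] = 0
(x ⊛ y)[1] = -1
(x ⊛ y)[2] = 0

x ⊛ y = [0, -1, 0]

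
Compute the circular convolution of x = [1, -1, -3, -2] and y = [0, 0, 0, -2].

(x ⊛ y)[n] = Σ(m=0 to 3) x[m] · y[(n-m) mod 4]

Computing each output sample:
(x ⊛ y)[0] = 2
(x ⊛ y)[1] = 6
(x ⊛ y)[2] = 4
(x ⊛ y)[3] = -2

x ⊛ y = [2, 6, 4, -2]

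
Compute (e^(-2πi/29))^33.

Since ω_29^29 = 1, powers reduce modulo 29.
33 mod 29 = 4
So ω_29^33 = ω_29^4 = e^(-2πi·4/29)

ω_29^33 = ω_29^4 = 0.6474-0.7622i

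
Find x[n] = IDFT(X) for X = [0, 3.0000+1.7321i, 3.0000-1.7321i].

x[n] = (1/3) Σ(k=0 to 2) X[k] · e^(2πikn/3)

Computing each x[n]:
x[0] = 2
x[1] = -2
x[2] = 0

x = [2, -2, 0]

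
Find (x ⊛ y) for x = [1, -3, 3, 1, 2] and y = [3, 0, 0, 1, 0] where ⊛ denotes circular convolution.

(x ⊛ y)[n] = Σ(m=0 to 4) x[m] · y[(n-m) mod 5]

Computing each output sample:
(x ⊛ y)[0] = 6
(x ⊛ y)[1] = -8
(x ⊛ y)[2] = 11
(x ⊛ y)[3] = 4
(x ⊛ y)[4] = 3

x ⊛ y = [6, -8, 11, 4, 3]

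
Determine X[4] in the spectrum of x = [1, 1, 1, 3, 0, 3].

X[4] = Σ(n=0 to 5) x[n] · ω_6^(4n) where ω_6 = e^(-2πi/6)
= (1)·ω_6^0 + (1)·ω_6^4 + (1)·ω_6^8 + (3)·ω_6^12 + (0)·ω_6^16 + (3)·ω_6^20

X[4] = 1.5000-2.5981i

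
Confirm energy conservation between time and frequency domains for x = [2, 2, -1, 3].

Time domain:
Σ|x[n]|² = |2|² + |2|² + |-1|² + |3|² = 18.0000

Frequency domain:
(1/4)Σ|X[k]|² = (1/4)(|6|² + |3+1i|² + |-4|² + |3-1i|²) = (1/4)·72.0000 = 18.0000

Both sides agree, confirming Parseval's theorem.

Σ|x[n]|² = (1/N)Σ|X[k]|² = 18.0000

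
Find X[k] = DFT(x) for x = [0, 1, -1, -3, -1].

X[k] = Σ(n=0 to 4) x[n] · ω_5^(nk)
where ω_5 = e^(-2πi/5)

Computing each X[k]:
X[0] = -4
X[1] = 3.2361-3.0777i
X[2] = -1.2361+0.7265i
X[3] = -1.2361-0.7265i
X[4] = 3.2361+3.0777i

X = [-4, 3.2361-3.0777i, -1.2361+0.7265i, -1.2361-0.7265i, 3.2361+3.0777i]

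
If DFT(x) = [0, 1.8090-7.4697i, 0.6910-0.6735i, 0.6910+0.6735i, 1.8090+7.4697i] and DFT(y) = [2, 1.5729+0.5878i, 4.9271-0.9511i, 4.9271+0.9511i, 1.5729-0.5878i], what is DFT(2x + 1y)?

By linearity: DFT(2x + 1y) = 2·DFT(x) + 1·DFT(y)
= 2·[0, 1.8090-7.4697i, 0.6910-0.6735i, 0.6910+0.6735i, 1.8090+7.4697i] + 1·[2, 1.5729+0.5878i, 4.9271-0.9511i, 4.9271+0.9511i, 1.5729-0.5878i]

Computing element-wise:
Z[0] = 2·(0) + 1·(2) = 2
Z[1] = 2·(1.8090-7.4697i) + 1·(1.5729+0.5878i) = 5.1909-14.3516i
Z[2] = 2·(0.6910-0.6735i) + 1·(4.9271-0.9511i) = 6.3091-2.2981i
Z[3] = 2·(0.6910+0.6735i) + 1·(4.9271+0.9511i) = 6.3091+2.2981i
Z[4] = 2·(1.8090+7.4697i) + 1·(1.5729-0.5878i) = 5.1909+14.3516i

DFT(2x + 1y) = 2·X + 1·Y = [2, 5.1909-14.3516i, 6.3091-2.2981i, 6.3091+2.2981i, 5.1909+14.3516i]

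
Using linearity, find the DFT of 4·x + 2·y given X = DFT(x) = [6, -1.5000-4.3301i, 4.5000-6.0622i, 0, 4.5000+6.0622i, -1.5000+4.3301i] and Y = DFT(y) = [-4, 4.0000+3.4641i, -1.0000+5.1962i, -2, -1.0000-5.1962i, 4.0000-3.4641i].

By linearity: DFT(4x + 2y) = 4·DFT(x) + 2·DFT(y)
= 4·[6, -1.5000-4.3301i, 4.5000-6.0622i, 0, 4.5000+6.0622i, -1.5000+4.3301i] + 2·[-4, 4.0000+3.4641i, -1.0000+5.1962i, -2, -1.0000-5.1962i, 4.0000-3.4641i]

Computing element-wise:
Z[0] = 4·(6) + 2·(-4) = 16
Z[1] = 4·(-1.5000-4.3301i) + 2·(4.0000+3.4641i) = 2.0000-10.3922i
Z[2] = 4·(4.5000-6.0622i) + 2·(-1.0000+5.1962i) = 16.0000-13.8564i
Z[3] = 4·(0) + 2·(-2) = -4
Z[4] = 4·(4.5000+6.0622i) + 2·(-1.0000-5.1962i) = 16.0000+13.8564i
Z[5] = 4·(-1.5000+4.3301i) + 2·(4.0000-3.4641i) = 2.0000+10.3922i

DFT(4x + 2y) = 4·X + 2·Y = [16, 2.0000-10.3922i, 16.0000-13.8564i, -4, 16.0000+13.8564i, 2.0000+10.3922i]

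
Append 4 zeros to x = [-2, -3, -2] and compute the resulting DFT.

Original 3-point DFT: [-7, 0.5000+0.8660i, 0.5000-0.8660i]
Zero-padded 7-point DFT provides frequency interpolation.

DFT_7([x, 0, ...]) = [-7, -3.4254+4.2954i, 0.4695+2.0570i, -0.5441-0.2620i, -0.5441+0.2620i, 0.4695-2.0570i, -3.4254-4.2954i]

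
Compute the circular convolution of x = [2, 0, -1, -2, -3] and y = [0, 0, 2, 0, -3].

(x ⊛ y)[n] = Σ(m=0 to 4) x[m] · y[(n-m) mod 5]

Computing each output sample:
(x ⊛ y)[0] = -4
(x ⊛ y)[1] = -3
(x ⊛ y)[2] = 10
(x ⊛ y)[3] = 9
(x ⊛ y)[4] = -8

x ⊛ y = [-4, -3, 10, 9, -8]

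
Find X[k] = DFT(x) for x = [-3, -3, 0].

X[k] = Σ(n=0 to 2) x[n] · ω_3^(nk)
where ω_3 = e^(-2πi/3)

Computing each X[k]:
X[0] = -6
X[1] = -1.5000+2.5981i
X[2] = -1.5000-2.5981i

X = [-6, -1.5000+2.5981i, -1.5000-2.5981i]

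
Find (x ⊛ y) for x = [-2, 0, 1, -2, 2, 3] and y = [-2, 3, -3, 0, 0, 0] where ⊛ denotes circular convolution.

(x ⊛ y)[n] = Σ(m=0 to 5) x[m] · y[(n-m) mod 6]

Computing each output sample:
(x ⊛ y)[0] = 7
(x ⊛ y)[1] = -15
(x ⊛ y)[2] = 4
(x ⊛ y)[3] = 7
(x ⊛ y)[4] = -13
(x ⊛ y)[5] = 6

x ⊛ y = [7, -15, 4, 7, -13, 6]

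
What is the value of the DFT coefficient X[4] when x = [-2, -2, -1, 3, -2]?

X[4] = Σ(n=0 to 4) x[n] · ω_5^(4n) where ω_5 = e^(-2πi/5)
= (-2)·ω_5^0 + (-2)·ω_5^4 + (-1)·ω_5^8 + (3)·ω_5^12 + (-2)·ω_5^16

X[4] = -4.8541-2.3511i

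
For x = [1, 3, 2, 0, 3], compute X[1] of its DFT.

X[1] = Σ(n=0 to 4) x[n] · ω_5^(1n) where ω_5 = e^(-2πi/5)
= (1)·ω_5^0 + (3)·ω_5^1 + (2)·ω_5^2 + (0)·ω_5^3 + (3)·ω_5^4

X[1] = 1.2361-1.1756i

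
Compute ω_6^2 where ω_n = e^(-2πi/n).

ω_6^2 = e^(-2πi·2/6)
= cos(-2π·2/6) + i·sin(-2π·2/6)
= cos(-4π/6) + i·sin(-4π/6)

ω_6^2 = cos(-4π/6) + i·sin(-4π/6) = -0.5000-0.8660i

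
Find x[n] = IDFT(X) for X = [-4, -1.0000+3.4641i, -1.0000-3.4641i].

x[n] = (1/3) Σ(k=0 to 2) X[k] · e^(2πikn/3)

Computing each x[n]:
x[0] = -2
x[1] = -3
x[2] = 1

x = [-2, -3, 1]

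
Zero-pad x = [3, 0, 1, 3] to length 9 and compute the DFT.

Original 4-point DFT: [7, 2+3i, 1, 2-3i]
Zero-padded 9-point DFT provides frequency interpolation.

DFT_9([x, 0, ...]) = [7, 1.6736-3.5829i, 0.5603+2.2561i, 5.5000+0.8660i, 2.2660-1.9553i, 2.2660+1.9553i, 5.5000-0.8660i, 0.5603-2.2561i, 1.6736+3.5829i]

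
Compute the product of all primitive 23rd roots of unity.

The primitive 23rd roots of unity are ω_23^k for k coprime to 23: k ∈ {1, 2, 3, 4, 5, 6, 7, 8, 9, 10, 11, 12, 13, 14, 15, 16, 17, 18, 19, 20, 21, 22}
Their product equals the constant term of the cyclotomic polynomial Φ_23(x) up to sign.
For n ≥ 3, the product of all primitive nth roots of unity is 1. (For n=1 it is 1; for n=2 it is -1.)

1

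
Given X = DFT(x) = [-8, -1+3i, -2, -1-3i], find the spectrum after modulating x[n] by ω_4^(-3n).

Modulation property: DFT(ω_4^(-3n)·x[n]) = X[(k-3) mod 4], so circularly shift X by 3 positions.

X[k-3] = [-1+3i, -2, -1-3i, -8]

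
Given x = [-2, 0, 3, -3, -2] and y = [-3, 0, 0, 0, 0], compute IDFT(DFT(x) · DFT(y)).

(x ⊛ y)[n] = Σ(m=0 to 4) x[m] · y[(n-m) mod 5]

Computing each output sample:
(x ⊛ y)[0] = 6
(x ⊛ y)[1] = 0
(x ⊛ y)[2] = -9
(x ⊛ y)[3] = 9
(x ⊛ y)[4] = 6

x ⊛ y = [6, 0, -9, 9, 6]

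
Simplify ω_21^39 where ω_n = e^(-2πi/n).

Since ω_21^21 = 1, powers reduce modulo 21.
39 mod 21 = 18
So ω_21^39 = ω_21^18 = e^(-2πi·18/21)

ω_21^39 = ω_21^18 = 0.6235+0.7818i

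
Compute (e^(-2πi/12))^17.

Since ω_12^12 = 1, powers reduce modulo 12.
17 mod 12 = 5
So ω_12^17 = ω_12^5 = e^(-2πi·5/12)

ω_12^17 = ω_12^5 = -0.8660-0.5000i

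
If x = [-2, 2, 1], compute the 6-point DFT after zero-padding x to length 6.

Original 3-point DFT: [1, -3.5000-0.8660i, -3.5000+0.8660i]
Zero-padded 6-point DFT provides frequency interpolation.

DFT_6([x, 0, ...]) = [1, -1.5000-2.5981i, -3.5000-0.8660i, -3, -3.5000+0.8660i, -1.5000+2.5981i]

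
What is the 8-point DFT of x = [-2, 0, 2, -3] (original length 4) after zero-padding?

Original 4-point DFT: [-3, -4-3i, 3, -4+3i]
Zero-padded 8-point DFT provides frequency interpolation.

DFT_8([x, 0, ...]) = [-3, 0.1213+0.1213i, -4-3i, -4.1213+4.1213i, 3, -4.1213-4.1213i, -4+3i, 0.1213-0.1213i]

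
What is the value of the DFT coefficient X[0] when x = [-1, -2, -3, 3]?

X[0] = Σ(n=0 to 3) x[n] · ω_4^0 = Σ x[n]
= (-1) + (-2) + (-3) + (3)

X[0] = -3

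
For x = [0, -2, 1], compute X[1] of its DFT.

X[1] = Σ(n=0 to 2) x[n] · ω_3^(1n) where ω_3 = e^(-2πi/3)
= (0)·ω_3^0 + (-2)·ω_3^1 + (1)·ω_3^2

X[1] = 0.5000+2.5981i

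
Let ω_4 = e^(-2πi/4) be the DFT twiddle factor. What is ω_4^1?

ω_4^1 = e^(-2πi·1/4)
= cos(-2π·1/4) + i·sin(-2π·1/4)
= cos(-2π/4) + i·sin(-2π/4)

ω_4^1 = cos(-2π/4) + i·sin(-2π/4) = -1i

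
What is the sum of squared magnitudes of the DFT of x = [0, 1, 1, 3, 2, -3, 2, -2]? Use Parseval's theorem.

Parseval: Σ|x[n]|² = (1/N)Σ|X[k]|², so Σ|X[k]|² = N·Σ|x[n]|² = 8·32.0000

Σ|X[k]|² = N·Σ|x[n]|² = 8·32.0000 = 256.0000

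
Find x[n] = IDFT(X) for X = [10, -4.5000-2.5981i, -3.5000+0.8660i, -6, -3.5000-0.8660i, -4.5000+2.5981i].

x[n] = (1/6) Σ(k=0 to 5) X[k] · e^(2πikn/6)

Computing each x[n]:
x[0] = -2
x[1] = 3
x[2] = 3
x[3] = 3
x[4] = 1
x[5] = 2

x = [-2, 3, 3, 3, 1, 2]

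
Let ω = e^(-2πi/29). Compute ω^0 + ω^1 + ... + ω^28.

Sum of all nth roots of unity equals 0 for n > 1 (geometric series with r ≠ 1).

0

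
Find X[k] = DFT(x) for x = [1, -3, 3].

X[k] = Σ(n=0 to 2) x[n] · ω_3^(nk)
where ω_3 = e^(-2πi/3)

Computing each X[k]:
X[0] = 1
X[1] = 1.0000+5.1962i
X[2] = 1.0000-5.1962i

X = [1, 1.0000+5.1962i, 1.0000-5.1962i]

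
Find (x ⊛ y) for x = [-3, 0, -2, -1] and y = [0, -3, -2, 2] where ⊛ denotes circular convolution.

(x ⊛ y)[n] = Σ(m=0 to 3) x[m] · y[(n-m) mod 4]

Computing each output sample:
(x ⊛ y)[0] = 7
(x ⊛ y)[1] = 7
(x ⊛ y)[2] = 4
(x ⊛ y)[3] = 0

x ⊛ y = [7, 7, 4, 0]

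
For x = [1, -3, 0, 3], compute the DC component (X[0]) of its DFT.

X[0] = Σ(n=0 to 3) x[n] · ω_4^0 = Σ x[n]
= (1) + (-3) + (0) + (3)

X[0] = 1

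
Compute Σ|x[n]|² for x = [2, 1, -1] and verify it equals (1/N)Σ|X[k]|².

Time domain:
Σ|x[n]|² = |2|² + |1|² + |-1|² = 6.0000

Frequency domain:
(1/3)Σ|X[k]|² = (1/3)(|2|² + |2.0000-1.7321i|² + |2.0000+1.7321i|²) = (1/3)·18.0000 = 6.0000

Both sides agree, confirming Parseval's theorem.

Σ|x[n]|² = (1/N)Σ|X[k]|² = 6.0000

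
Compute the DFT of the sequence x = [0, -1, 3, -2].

X[k] = Σ(n=0 to 3) x[n] · ω_4^(nk)
where ω_4 = e^(-2πi/4)

Computing each X[k]:
X[0] = 0
X[1] = -3-1i
X[2] = 6
X[3] = -3+1i

X = [0, -3-1i, 6, -3+1i]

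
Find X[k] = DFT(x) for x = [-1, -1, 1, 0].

X[k] = Σ(n=0 to 3) x[n] · ω_4^(nk)
where ω_4 = e^(-2πi/4)

Computing each X[k]:
X[0] = -1
X[1] = -2+1i
X[2] = 1
X[3] = -2-1i

X = [-1, -2+1i, 1, -2-1i]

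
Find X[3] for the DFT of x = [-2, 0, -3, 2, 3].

X[3] = Σ(n=0 to 4) x[n] · ω_5^(3n) where ω_5 = e^(-2πi/5)
= (-2)·ω_5^0 + (0)·ω_5^3 + (-3)·ω_5^6 + (2)·ω_5^9 + (3)·ω_5^12

X[3] = -4.7361+2.9919i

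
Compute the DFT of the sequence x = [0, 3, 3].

X[k] = Σ(n=0 to 2) x[n] · ω_3^(nk)
where ω_3 = e^(-2πi/3)

Computing each X[k]:
X[0] = 6
X[1] = -3
X[2] = -3

X = [6, -3, -3]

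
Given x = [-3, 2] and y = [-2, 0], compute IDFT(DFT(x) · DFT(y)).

(x ⊛ y)[n] = Σ(m=0 to 1) x[m] · y[(n-m) mod 2]

Computing each output sample:
(x ⊛ y)[0] = 6
(x ⊛ y)[1] = -4

x ⊛ y = [6, -4]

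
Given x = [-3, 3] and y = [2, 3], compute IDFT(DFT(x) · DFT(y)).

(x ⊛ y)[n] = Σ(m=0 to 1) x[m] · y[(n-m) mod 2]

Computing each output sample:
(x ⊛ y)[0] = 3
(x ⊛ y)[1] = -3

x ⊛ y = [3, -3]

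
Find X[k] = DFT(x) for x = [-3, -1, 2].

X[k] = Σ(n=0 to 2) x[n] · ω_3^(nk)
where ω_3 = e^(-2πi/3)

Computing each X[k]:
X[0] = -2
X[1] = -3.5000+2.5981i
X[2] = -3.5000-2.5981i

X = [-2, -3.5000+2.5981i, -3.5000-2.5981i]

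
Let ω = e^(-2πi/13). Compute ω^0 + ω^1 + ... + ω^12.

Sum of all nth roots of unity equals 0 for n > 1 (geometric series with r ≠ 1).

0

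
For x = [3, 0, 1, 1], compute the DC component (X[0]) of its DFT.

X[0] = Σ(n=0 to 3) x[n] · ω_4^0 = Σ x[n]
= (3) + (0) + (1) + (1)

X[0] = 5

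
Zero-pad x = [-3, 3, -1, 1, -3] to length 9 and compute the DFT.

Original 5-point DFT: [-3, -3.0000-4.5308i, -3.0000-5.4288i, -3.0000+5.4288i, -3.0000+4.5308i]
Zero-padded 9-point DFT provides frequency interpolation.

DFT_9([x, 0, ...]) = [-3, 1.4436-0.7835i, -4.3375-3.6747i, -1.5000-0.8660i, -7.6061-5.4893i, -7.6061+5.4893i, -1.5000+0.8660i, -4.3375+3.6747i, 1.4436+0.7835i]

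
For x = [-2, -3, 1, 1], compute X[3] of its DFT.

X[3] = Σ(n=0 to 3) x[n] · ω_4^(3n) where ω_4 = e^(-2πi/4)
= (-2)·ω_4^0 + (-3)·ω_4^3 + (1)·ω_4^6 + (1)·ω_4^9

X[3] = -3-4i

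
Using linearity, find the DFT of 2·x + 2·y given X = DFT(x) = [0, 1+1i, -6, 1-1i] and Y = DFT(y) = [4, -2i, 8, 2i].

By linearity: DFT(2x + 2y) = 2·DFT(x) + 2·DFT(y)
= 2·[0, 1+1i, -6, 1-1i] + 2·[4, -2i, 8, 2i]

Computing element-wise:
Z[0] = 2·(0) + 2·(4) = 8
Z[1] = 2·(1+1i) + 2·(-2i) = 2-2i
Z[2] = 2·(-6) + 2·(8) = 4
Z[3] = 2·(1-1i) + 2·(2i) = 2+2i

DFT(2x + 2y) = 2·X + 2·Y = [8, 2-2i, 4, 2+2i]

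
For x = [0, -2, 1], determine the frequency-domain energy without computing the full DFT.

Parseval: Σ|x[n]|² = (1/N)Σ|X[k]|², so Σ|X[k]|² = N·Σ|x[n]|² = 3·5.0000

Σ|X[k]|² = N·Σ|x[n]|² = 3·5.0000 = 15.0000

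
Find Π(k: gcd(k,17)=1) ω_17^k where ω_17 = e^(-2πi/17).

The primitive 17th roots of unity are ω_17^k for k coprime to 17: k ∈ {1, 2, 3, 4, 5, 6, 7, 8, 9, 10, 11, 12, 13, 14, 15, 16}
Their product equals the constant term of the cyclotomic polynomial Φ_17(x) up to sign.
For n ≥ 3, the product of all primitive nth roots of unity is 1. (For n=1 it is 1; for n=2 it is -1.)

1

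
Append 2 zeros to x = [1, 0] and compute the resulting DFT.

Original 2-point DFT: [1, 1]
Zero-padded 4-point DFT provides frequency interpolation.

DFT_4([x, 0, ...]) = [1, 1, 1, 1]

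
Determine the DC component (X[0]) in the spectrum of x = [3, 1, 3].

X[0] = Σ(n=0 to 2) x[n] · ω_3^0 = Σ x[n]
= (3) + (1) + (3)

X[0] = 7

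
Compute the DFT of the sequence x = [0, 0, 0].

X[k] = Σ(n=0 to 2) x[n] · ω_3^(nk)
where ω_3 = e^(-2πi/3)

Computing each X[k]:
X[0] = 0
X[1] = 0
X[2] = 0

X = [0, 0, 0]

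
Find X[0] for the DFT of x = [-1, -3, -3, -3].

X[0] = Σ(n=0 to 3) x[n] · ω_4^0 = Σ x[n]
= (-1) + (-3) + (-3) + (-3)

X[0] = -10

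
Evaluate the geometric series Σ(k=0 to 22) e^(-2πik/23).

Sum of all nth roots of unity equals 0 for n > 1 (geometric series with r ≠ 1).

0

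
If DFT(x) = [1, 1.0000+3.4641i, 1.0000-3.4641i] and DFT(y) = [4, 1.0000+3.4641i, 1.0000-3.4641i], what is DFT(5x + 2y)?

By linearity: DFT(5x + 2y) = 5·DFT(x) + 2·DFT(y)
= 5·[1, 1.0000+3.4641i, 1.0000-3.4641i] + 2·[4, 1.0000+3.4641i, 1.0000-3.4641i]

Computing element-wise:
Z[0] = 5·(1) + 2·(4) = 13
Z[1] = 5·(1.0000+3.4641i) + 2·(1.0000+3.4641i) = 7.0000+24.2487i
Z[2] = 5·(1.0000-3.4641i) + 2·(1.0000-3.4641i) = 7.0000-24.2487i

DFT(5x + 2y) = 5·X + 2·Y = [13, 7.0000+24.2487i, 7.0000-24.2487i]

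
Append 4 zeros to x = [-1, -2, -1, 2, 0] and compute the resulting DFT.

Original 5-point DFT: [-2, -2.4271+3.6655i, 0.9271-1.6776i, 0.9271+1.6776i, -2.4271-3.6655i]
Zero-padded 9-point DFT provides frequency interpolation.

DFT_9([x, 0, ...]) = [-2, -3.7057+0.5383i, -1.4076+4.0437i, 2.5000+0.8660i, -0.8867-1.6908i, -0.8867+1.6908i, 2.5000-0.8660i, -1.4076-4.0437i, -3.7057-0.5383i]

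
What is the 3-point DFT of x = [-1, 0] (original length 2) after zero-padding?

Original 2-point DFT: [-1, -1]
Zero-padded 3-point DFT provides frequency interpolation.

DFT_3([x, 0, ...]) = [-1, -1, -1]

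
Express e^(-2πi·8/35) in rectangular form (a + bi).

ω_35^8 = e^(-2πi·8/35)
= cos(-2π·8/35) + i·sin(-2π·8/35)
= cos(-16π/35) + i·sin(-16π/35)

ω_35^8 = cos(-16π/35) + i·sin(-16π/35) = 0.1342-0.9909i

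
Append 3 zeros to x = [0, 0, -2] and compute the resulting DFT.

Original 3-point DFT: [-2, 1.0000-1.7321i, 1.0000+1.7321i]
Zero-padded 6-point DFT provides frequency interpolation.

DFT_6([x, 0, ...]) = [-2, 1.0000+1.7321i, 1.0000-1.7321i, -2, 1.0000+1.7321i, 1.0000-1.7321i]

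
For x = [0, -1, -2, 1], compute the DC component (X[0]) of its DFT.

X[0] = Σ(n=0 to 3) x[n] · ω_4^0 = Σ x[n]
= (0) + (-1) + (-2) + (1)

X[0] = -2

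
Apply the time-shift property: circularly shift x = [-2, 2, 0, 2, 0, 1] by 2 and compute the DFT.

Time shift by 2: X_shifted[k] = ω_6^(2k) · X[k]
Shifted x = [0, 1, -2, 2, 0, 2]

DFT(x[n-2]) = [3, 0.5000+2.5981i, 1.5000-0.8660i, -7, 1.5000+0.8660i, 0.5000-2.5981i]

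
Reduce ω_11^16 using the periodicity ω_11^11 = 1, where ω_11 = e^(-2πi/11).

Since ω_11^11 = 1, powers reduce modulo 11.
16 mod 11 = 5
So ω_11^16 = ω_11^5 = e^(-2πi·5/11)

ω_11^16 = ω_11^5 = -0.9595-0.2817i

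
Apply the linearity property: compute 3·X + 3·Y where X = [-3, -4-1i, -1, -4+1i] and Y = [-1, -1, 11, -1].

By linearity: DFT(3x + 3y) = 3·DFT(x) + 3·DFT(y)
= 3·[-3, -4-1i, -1, -4+1i] + 3·[-1, -1, 11, -1]

Computing element-wise:
Z[0] = 3·(-3) + 3·(-1) = -12
Z[1] = 3·(-4-1i) + 3·(-1) = -15-3i
Z[2] = 3·(-1) + 3·(11) = 30
Z[3] = 3·(-4+1i) + 3·(-1) = -15+3i

DFT(3x + 3y) = 3·X + 3·Y = [-12, -15-3i, 30, -15+3i]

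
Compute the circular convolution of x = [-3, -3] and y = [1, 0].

(x ⊛ y)[n] = Σ(m=0 to 1) x[m] · y[(n-m) mod 2]

Computing each output sample:
(x ⊛ y)[0] = -3
(x ⊛ y)[1] = -3

x ⊛ y = [-3, -3]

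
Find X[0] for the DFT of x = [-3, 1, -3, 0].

X[0] = Σ(n=0 to 3) x[n] · ω_4^0 = Σ x[n]
= (-3) + (1) + (-3) + (0)

X[0] = -5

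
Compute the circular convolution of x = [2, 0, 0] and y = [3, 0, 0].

(x ⊛ y)[n] = Σ(m=0 to 2) x[m] · y[(n-m) mod 3]

Computing each output sample:
(x ⊛ y)[0] = 6
(x ⊛ y)[1] = 0
(x ⊛ y)[2] = 0

x ⊛ y = [6, 0, 0]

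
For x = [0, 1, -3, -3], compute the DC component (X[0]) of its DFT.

X[0] = Σ(n=0 to 3) x[n] · ω_4^0 = Σ x[n]
= (0) + (1) + (-3) + (-3)

X[0] = -5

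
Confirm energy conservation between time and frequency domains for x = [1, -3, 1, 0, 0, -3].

Time domain:
Σ|x[n]|² = |1|² + |-3|² + |1|² + |0|² + |0|² + |-3|² = 20.0000

Frequency domain:
(1/6)Σ|X[k]|² = (1/6)(|-4|² + |-2.5000-0.8660i|² + |3.5000+0.8660i|² + |8|² + |3.5000-0.8660i|² + |-2.5000+0.8660i|²) = (1/6)·120.0000 = 20.0000

Both sides agree, confirming Parseval's theorem.

Σ|x[n]|² = (1/N)Σ|X[k]|² = 20.0000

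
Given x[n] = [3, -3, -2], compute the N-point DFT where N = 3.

X[k] = Σ(n=0 to 2) x[n] · ω_3^(nk)
where ω_3 = e^(-2πi/3)

Computing each X[k]:
X[0] = -2
X[1] = 5.5000+0.8660i
X[2] = 5.5000-0.8660i

X = [-2, 5.5000+0.8660i, 5.5000-0.8660i]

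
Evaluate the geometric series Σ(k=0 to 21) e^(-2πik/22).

Sum of all nth roots of unity equals 0 for n > 1 (geometric series with r ≠ 1).

0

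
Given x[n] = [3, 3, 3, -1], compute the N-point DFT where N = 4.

X[k] = Σ(n=0 to 3) x[n] · ω_4^(nk)
where ω_4 = e^(-2πi/4)

Computing each X[k]:
X[0] = 8
X[1] = -4i
X[2] = 4
X[3] = 4i

X = [8, -4i, 4, 4i]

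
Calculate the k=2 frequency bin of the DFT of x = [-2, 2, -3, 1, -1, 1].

X[2] = Σ(n=0 to 5) x[n] · ω_6^(2n) where ω_6 = e^(-2πi/6)
= (-2)·ω_6^0 + (2)·ω_6^2 + (-3)·ω_6^4 + (1)·ω_6^6 + (-1)·ω_6^8 + (1)·ω_6^10

X[2] = -0.5000-2.5981i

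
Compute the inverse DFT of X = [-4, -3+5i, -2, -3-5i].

x[n] = (1/4) Σ(k=0 to 3) X[k] · e^(2πikn/4)

Computing each x[n]:
x[0] = -3
x[1] = -3
x[2] = 0
x[3] = 2

x = [-3, -3, 0, 2]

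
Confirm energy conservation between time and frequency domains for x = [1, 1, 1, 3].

Time domain:
Σ|x[n]|² = |1|² + |1|² + |1|² + |3|² = 12.0000

Frequency domain:
(1/4)Σ|X[k]|² = (1/4)(|6|² + |2i|² + |-2|² + |-2i|²) = (1/4)·48.0000 = 12.0000

Both sides agree, confirming Parseval's theorem.

Σ|x[n]|² = (1/N)Σ|X[k]|² = 12.0000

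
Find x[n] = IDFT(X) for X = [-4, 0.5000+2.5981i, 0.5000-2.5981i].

x[n] = (1/3) Σ(k=0 to 2) X[k] · e^(2πikn/3)

Computing each x[n]:
x[0] = -1
x[1] = -3
x[2] = 0

x = [-1, -3, 0]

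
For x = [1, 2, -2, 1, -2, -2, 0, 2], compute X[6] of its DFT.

X[6] = Σ(n=0 to 7) x[n] · ω_8^(6n) where ω_8 = e^(-2πi/8)
= (1)·ω_8^0 + (2)·ω_8^6 + (-2)·ω_8^12 + (1)·ω_8^18 + (-2)·ω_8^24 + (-2)·ω_8^30 + (0)·ω_8^36 + (2)·ω_8^42

X[6] = 1-3i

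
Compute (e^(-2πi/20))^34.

Since ω_20^20 = 1, powers reduce modulo 20.
34 mod 20 = 14
So ω_20^34 = ω_20^14 = e^(-2πi·14/20)

ω_20^34 = ω_20^14 = -0.3090+0.9511i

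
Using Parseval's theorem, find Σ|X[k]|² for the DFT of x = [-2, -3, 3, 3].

Parseval: Σ|x[n]|² = (1/N)Σ|X[k]|², so Σ|X[k]|² = N·Σ|x[n]|² = 4·31.0000

Σ|X[k]|² = N·Σ|x[n]|² = 4·31.0000 = 124.0000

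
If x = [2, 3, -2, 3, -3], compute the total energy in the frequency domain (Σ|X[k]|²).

Parseval: Σ|x[n]|² = (1/N)Σ|X[k]|², so Σ|X[k]|² = N·Σ|x[n]|² = 5·35.0000

Σ|X[k]|² = N·Σ|x[n]|² = 5·35.0000 = 175.0000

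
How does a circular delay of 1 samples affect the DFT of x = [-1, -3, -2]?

Time shift by 1: X_shifted[k] = ω_3^(1k) · X[k]
Shifted x = [-2, -1, -3]

DFT(x[n-1]) = [-6, -1.7321i, 1.7321i]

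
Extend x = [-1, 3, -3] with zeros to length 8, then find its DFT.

Original 3-point DFT: [-1, -1.0000-5.1962i, -1.0000+5.1962i]
Zero-padded 8-point DFT provides frequency interpolation.

DFT_8([x, 0, ...]) = [-1, 1.1213+0.8787i, 2-3i, -3.1213-5.1213i, -7, -3.1213+5.1213i, 2+3i, 1.1213-0.8787i]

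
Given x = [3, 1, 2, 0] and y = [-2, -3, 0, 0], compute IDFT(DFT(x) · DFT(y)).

(x ⊛ y)[n] = Σ(m=0 to 3) x[m] · y[(n-m) mod 4]

Computing each output sample:
(x ⊛ y)[0] = -6
(x ⊛ y)[1] = -11
(x ⊛ y)[2] = -7
(x ⊛ y)[3] = -6

x ⊛ y = [-6, -11, -7, -6]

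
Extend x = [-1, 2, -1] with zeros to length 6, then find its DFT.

Original 3-point DFT: [0, -1.5000-2.5981i, -1.5000+2.5981i]
Zero-padded 6-point DFT provides frequency interpolation.

DFT_6([x, 0, ...]) = [0, 0.5000-0.8660i, -1.5000-2.5981i, -4, -1.5000+2.5981i, 0.5000+0.8660i]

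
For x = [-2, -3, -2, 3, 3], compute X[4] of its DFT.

X[4] = Σ(n=0 to 4) x[n] · ω_5^(4n) where ω_5 = e^(-2πi/5)
= (-2)·ω_5^0 + (-3)·ω_5^4 + (-2)·ω_5^8 + (3)·ω_5^12 + (3)·ω_5^16

X[4] = -2.8090-8.6453i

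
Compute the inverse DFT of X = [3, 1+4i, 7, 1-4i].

x[n] = (1/4) Σ(k=0 to 3) X[k] · e^(2πikn/4)

Computing each x[n]:
x[0] = 3
x[1] = -3
x[2] = 2
x[3] = 1

x = [3, -3, 2, 1]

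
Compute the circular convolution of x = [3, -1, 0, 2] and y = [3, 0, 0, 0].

(x ⊛ y)[n] = Σ(m=0 to 3) x[m] · y[(n-m) mod 4]

Computing each output sample:
(x ⊛ y)[0] = 9
(x ⊛ y)[1] = -3
(x ⊛ y)[2] = 0
(x ⊛ y)[3] = 6

x ⊛ y = [9, -3, 0, 6]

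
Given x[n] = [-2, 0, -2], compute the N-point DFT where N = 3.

X[k] = Σ(n=0 to 2) x[n] · ω_3^(nk)
where ω_3 = e^(-2πi/3)

Computing each X[k]:
X[0] = -4
X[1] = -1.0000-1.7321i
X[2] = -1.0000+1.7321i

X = [-4, -1.0000-1.7321i, -1.0000+1.7321i]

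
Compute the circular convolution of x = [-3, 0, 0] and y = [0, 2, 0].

(x ⊛ y)[n] = Σ(m=0 to 2) x[m] · y[(n-m) mod 3]

Computing each output sample:
(x ⊛ y)[0] = 0
(x ⊛ y)[1] = -6
(x ⊛ y)[2] = 0

x ⊛ y = [0, -6, 0]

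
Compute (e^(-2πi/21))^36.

Since ω_21^21 = 1, powers reduce modulo 21.
36 mod 21 = 15
So ω_21^36 = ω_21^15 = e^(-2πi·15/21)

ω_21^36 = ω_21^15 = -0.2225+0.9749i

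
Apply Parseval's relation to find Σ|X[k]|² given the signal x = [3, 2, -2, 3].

Parseval: Σ|x[n]|² = (1/N)Σ|X[k]|², so Σ|X[k]|² = N·Σ|x[n]|² = 4·26.0000

Σ|X[k]|² = N·Σ|x[n]|² = 4·26.0000 = 104.0000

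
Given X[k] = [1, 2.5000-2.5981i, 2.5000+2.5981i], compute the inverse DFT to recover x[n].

x[n] = (1/3) Σ(k=0 to 2) X[k] · e^(2πikn/3)

Computing each x[n]:
x[0] = 2
x[1] = 1
x[2] = -2

x = [2, 1, -2]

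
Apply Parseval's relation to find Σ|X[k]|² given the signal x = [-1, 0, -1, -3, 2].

Parseval: Σ|x[n]|² = (1/N)Σ|X[k]|², so Σ|X[k]|² = N·Σ|x[n]|² = 5·15.0000

Σ|X[k]|² = N·Σ|x[n]|² = 5·15.0000 = 75.0000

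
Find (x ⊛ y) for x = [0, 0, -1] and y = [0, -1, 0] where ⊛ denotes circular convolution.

(x ⊛ y)[n] = Σ(m=0 to 2) x[m] · y[(n-m) mod 3]

Computing each output sample:
(x ⊛ y)[0] = 1
(x ⊛ y)[1] = 0
(x ⊛ y)[2] = 0

x ⊛ y = [1, 0, 0]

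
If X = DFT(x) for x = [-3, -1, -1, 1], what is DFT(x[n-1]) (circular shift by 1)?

Time shift by 1: X_shifted[k] = ω_4^(1k) · X[k]
Shifted x = [1, -3, -1, -1]

DFT(x[n-1]) = [-4, 2+2i, 4, 2-2i]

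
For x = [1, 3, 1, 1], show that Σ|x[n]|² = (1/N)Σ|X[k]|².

Time domain:
Σ|x[n]|² = |1|² + |3|² + |1|² + |1|² = 12.0000

Frequency domain:
(1/4)Σ|X[k]|² = (1/4)(|6|² + |-2i|² + |-2|² + |2i|²) = (1/4)·48.0000 = 12.0000

Both sides agree, confirming Parseval's theorem.

Σ|x[n]|² = (1/N)Σ|X[k]|² = 12.0000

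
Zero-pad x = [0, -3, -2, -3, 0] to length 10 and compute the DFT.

Original 5-point DFT: [-8, 3.1180+2.2654i, 0.8820+2.7144i, 0.8820-2.7144i, 3.1180-2.2654i]
Zero-padded 10-point DFT provides frequency interpolation.

DFT_10([x, 0, ...]) = [-8, -2.1180+6.5186i, 3.1180+2.2654i, 0.1180-0.0858i, 0.8820+2.7144i, 4, 0.8820-2.7144i, 0.1180+0.0858i, 3.1180-2.2654i, -2.1180-6.5186i]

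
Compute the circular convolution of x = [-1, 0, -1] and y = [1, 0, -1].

(x ⊛ y)[n] = Σ(m=0 to 2) x[m] · y[(n-m) mod 3]

Computing each output sample:
(x ⊛ y)[0] = -1
(x ⊛ y)[1] = 1
(x ⊛ y)[2] = 0

x ⊛ y = [-1, 1, 0]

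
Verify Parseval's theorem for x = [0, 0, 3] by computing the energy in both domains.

Time domain:
Σ|x[n]|² = |0|² + |0|² + |3|² = 9.0000

Frequency domain:
(1/3)Σ|X[k]|² = (1/3)(|3|² + |-1.5000+2.5981i|² + |-1.5000-2.5981i|²) = (1/3)·27.0000 = 9.0000

Both sides agree, confirming Parseval's theorem.

Σ|x[n]|² = (1/N)Σ|X[k]|² = 9.0000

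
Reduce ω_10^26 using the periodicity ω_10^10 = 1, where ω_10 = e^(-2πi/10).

Since ω_10^10 = 1, powers reduce modulo 10.
26 mod 10 = 6
So ω_10^26 = ω_10^6 = e^(-2πi·6/10)

ω_10^26 = ω_10^6 = -0.8090+0.5878i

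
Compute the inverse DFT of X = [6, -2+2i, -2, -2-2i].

x[n] = (1/4) Σ(k=0 to 3) X[k] · e^(2πikn/4)

Computing each x[n]:
x[0] = 0
x[1] = 1
x[2] = 2
x[3] = 3

x = [0, 1, 2, 3]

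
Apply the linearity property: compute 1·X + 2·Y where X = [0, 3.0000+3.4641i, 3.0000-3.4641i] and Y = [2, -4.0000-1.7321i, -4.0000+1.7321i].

By linearity: DFT(1x + 2y) = 1·DFT(x) + 2·DFT(y)
= 1·[0, 3.0000+3.4641i, 3.0000-3.4641i] + 2·[2, -4.0000-1.7321i, -4.0000+1.7321i]

Computing element-wise:
Z[0] = 1·(0) + 2·(2) = 4
Z[1] = 1·(3.0000+3.4641i) + 2·(-4.0000-1.7321i) = -5.0000-0.0001i
Z[2] = 1·(3.0000-3.4641i) + 2·(-4.0000+1.7321i) = -5.0000+0.0001i

DFT(1x + 2y) = 1·X + 2·Y = [4, -5.0000-0.0001i, -5.0000+0.0001i]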